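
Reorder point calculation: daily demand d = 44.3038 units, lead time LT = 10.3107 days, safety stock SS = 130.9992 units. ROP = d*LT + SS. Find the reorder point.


d*LT = 44.3038 * 10.3107 = 456.8032
ROP = 456.8032 + 130.9992 = 587.8024

587.8024 units


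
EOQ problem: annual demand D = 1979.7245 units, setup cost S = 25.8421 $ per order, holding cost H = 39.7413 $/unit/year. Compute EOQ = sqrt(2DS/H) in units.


2*D*S = 2 * 1979.7245 * 25.8421 = 102320.4770
2*D*S/H = 2574.6636
EOQ = sqrt(2574.6636) = 50.7411

50.7411 units


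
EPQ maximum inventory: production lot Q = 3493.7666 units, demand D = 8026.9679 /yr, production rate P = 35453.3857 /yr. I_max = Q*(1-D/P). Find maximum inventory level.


D/P = 0.2264
1 - D/P = 0.7736
I_max = 3493.7666 * 0.7736 = 2702.7462

2702.7462 units


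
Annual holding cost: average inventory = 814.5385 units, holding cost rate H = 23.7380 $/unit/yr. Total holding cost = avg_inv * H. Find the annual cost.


Cost = 814.5385 * 23.7380 = 19335.5149

19335.5149 $/yr


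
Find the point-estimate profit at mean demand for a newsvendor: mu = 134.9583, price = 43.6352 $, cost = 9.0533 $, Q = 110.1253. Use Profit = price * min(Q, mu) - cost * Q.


Sales at mu = min(110.1253, 134.9583) = 110.1253
Revenue = 43.6352 * 110.1253 = 4805.3395
Total cost = 9.0533 * 110.1253 = 996.9974
Profit = 4805.3395 - 996.9974 = 3808.3421

3808.3421 $


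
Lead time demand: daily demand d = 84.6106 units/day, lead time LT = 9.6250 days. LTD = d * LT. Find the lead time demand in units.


LTD = 84.6106 * 9.6250 = 814.3770

814.3770 units


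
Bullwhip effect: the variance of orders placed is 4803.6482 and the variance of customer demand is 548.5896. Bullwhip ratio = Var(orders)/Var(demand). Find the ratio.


BW = 4803.6482 / 548.5896 = 8.7564

8.7564


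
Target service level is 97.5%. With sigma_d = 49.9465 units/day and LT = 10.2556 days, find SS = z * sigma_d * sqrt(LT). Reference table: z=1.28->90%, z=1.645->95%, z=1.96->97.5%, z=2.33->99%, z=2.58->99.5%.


From the table, SL = 97.5% corresponds to z = 1.96
sqrt(LT) = sqrt(10.2556) = 3.2024
SS = 1.96 * 49.9465 * 3.2024 = 313.5030

313.5030 units


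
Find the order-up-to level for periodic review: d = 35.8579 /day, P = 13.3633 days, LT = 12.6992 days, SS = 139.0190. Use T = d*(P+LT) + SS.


P + LT = 26.0625
d*(P+LT) = 35.8579 * 26.0625 = 934.5465
T = 934.5465 + 139.0190 = 1073.5655

1073.5655 units


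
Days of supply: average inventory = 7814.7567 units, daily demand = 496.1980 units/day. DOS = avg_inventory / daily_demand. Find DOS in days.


DOS = 7814.7567 / 496.1980 = 15.7493

15.7493 days


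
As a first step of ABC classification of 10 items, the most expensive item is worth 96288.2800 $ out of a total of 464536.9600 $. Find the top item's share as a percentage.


Top item = 96288.2800
Total = 464536.9600
Percentage = 96288.2800 / 464536.9600 * 100 = 20.7278

20.7278%


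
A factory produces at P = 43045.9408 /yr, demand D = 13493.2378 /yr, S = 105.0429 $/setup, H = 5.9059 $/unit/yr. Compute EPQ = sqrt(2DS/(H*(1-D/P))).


1 - D/P = 1 - 0.3135 = 0.6865
H*(1-D/P) = 4.0546
2DS = 2834737.6578
EPQ = sqrt(699136.1825) = 836.1436

836.1436 units


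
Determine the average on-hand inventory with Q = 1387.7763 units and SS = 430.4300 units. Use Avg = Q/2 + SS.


Q/2 = 693.8881
Avg = 693.8881 + 430.4300 = 1124.3182

1124.3182 units


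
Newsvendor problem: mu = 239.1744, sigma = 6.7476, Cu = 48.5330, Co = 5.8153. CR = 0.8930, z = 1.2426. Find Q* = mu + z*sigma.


CR = Cu/(Cu+Co) = 48.5330/(48.5330+5.8153) = 0.8930
z = 1.2426
Q* = 239.1744 + 1.2426 * 6.7476 = 247.5590

247.5590 units


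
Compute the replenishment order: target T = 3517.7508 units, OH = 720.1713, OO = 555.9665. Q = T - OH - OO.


Inventory position = OH + OO = 720.1713 + 555.9665 = 1276.1378
Q = 3517.7508 - 1276.1378 = 2241.6130

2241.6130 units


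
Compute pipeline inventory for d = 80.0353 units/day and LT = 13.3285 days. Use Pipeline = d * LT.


Pipeline = 80.0353 * 13.3285 = 1066.7505

1066.7505 units


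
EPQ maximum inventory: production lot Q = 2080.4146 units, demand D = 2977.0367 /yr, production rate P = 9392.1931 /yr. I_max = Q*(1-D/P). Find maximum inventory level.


D/P = 0.3170
1 - D/P = 0.6830
I_max = 2080.4146 * 0.6830 = 1420.9871

1420.9871 units


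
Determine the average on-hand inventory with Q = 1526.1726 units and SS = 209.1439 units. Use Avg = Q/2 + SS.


Q/2 = 763.0863
Avg = 763.0863 + 209.1439 = 972.2302

972.2302 units


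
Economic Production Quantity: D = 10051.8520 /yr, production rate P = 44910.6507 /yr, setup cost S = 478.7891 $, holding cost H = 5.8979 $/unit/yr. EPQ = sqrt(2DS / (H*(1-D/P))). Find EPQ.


1 - D/P = 1 - 0.2238 = 0.7762
H*(1-D/P) = 4.5778
2DS = 9625434.3448
EPQ = sqrt(2102615.5037) = 1450.0398

1450.0398 units


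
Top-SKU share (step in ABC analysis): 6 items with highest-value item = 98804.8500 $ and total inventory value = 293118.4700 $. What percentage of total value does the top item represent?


Top item = 98804.8500
Total = 293118.4700
Percentage = 98804.8500 / 293118.4700 * 100 = 33.7082

33.7082%


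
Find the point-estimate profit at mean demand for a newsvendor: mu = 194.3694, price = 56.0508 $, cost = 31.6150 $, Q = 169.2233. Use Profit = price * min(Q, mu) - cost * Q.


Sales at mu = min(169.2233, 194.3694) = 169.2233
Revenue = 56.0508 * 169.2233 = 9485.1013
Total cost = 31.6150 * 169.2233 = 5349.9946
Profit = 9485.1013 - 5349.9946 = 4135.1067

4135.1067 $


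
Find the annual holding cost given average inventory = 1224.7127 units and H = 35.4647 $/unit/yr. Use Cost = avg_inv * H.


Cost = 1224.7127 * 35.4647 = 43434.0685

43434.0685 $/yr


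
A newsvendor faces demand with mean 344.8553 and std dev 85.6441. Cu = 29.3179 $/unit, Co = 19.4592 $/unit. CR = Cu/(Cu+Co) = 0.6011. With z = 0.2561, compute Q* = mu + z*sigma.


CR = Cu/(Cu+Co) = 29.3179/(29.3179+19.4592) = 0.6011
z = 0.2561
Q* = 344.8553 + 0.2561 * 85.6441 = 366.7888

366.7888 units


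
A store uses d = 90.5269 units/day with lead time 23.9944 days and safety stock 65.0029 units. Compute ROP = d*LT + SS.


d*LT = 90.5269 * 23.9944 = 2172.1386
ROP = 2172.1386 + 65.0029 = 2237.1415

2237.1415 units


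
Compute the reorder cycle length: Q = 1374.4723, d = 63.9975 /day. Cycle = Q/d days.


Cycle = 1374.4723 / 63.9975 = 21.4770

21.4770 days


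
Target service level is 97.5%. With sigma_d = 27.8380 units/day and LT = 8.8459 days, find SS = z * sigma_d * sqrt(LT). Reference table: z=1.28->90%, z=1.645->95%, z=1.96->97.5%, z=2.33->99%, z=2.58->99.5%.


From the table, SL = 97.5% corresponds to z = 1.96
sqrt(LT) = sqrt(8.8459) = 2.9742
SS = 1.96 * 27.8380 * 2.9742 = 162.2800

162.2800 units


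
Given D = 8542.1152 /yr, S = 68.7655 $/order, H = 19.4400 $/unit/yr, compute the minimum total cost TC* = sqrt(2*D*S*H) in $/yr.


2*D*S*H = 22838221.7499
TC* = sqrt(22838221.7499) = 4778.9352

4778.9352 $/yr


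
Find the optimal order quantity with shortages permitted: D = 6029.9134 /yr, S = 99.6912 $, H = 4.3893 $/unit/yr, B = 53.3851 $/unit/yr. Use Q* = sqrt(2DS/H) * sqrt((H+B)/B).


sqrt(2DS/H) = 523.3609
sqrt((H+B)/B) = 1.0403
Q* = 523.3609 * 1.0403 = 544.4513

544.4513 units


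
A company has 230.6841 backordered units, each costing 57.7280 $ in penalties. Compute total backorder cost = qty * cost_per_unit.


Total = 230.6841 * 57.7280 = 13316.9317

13316.9317 $


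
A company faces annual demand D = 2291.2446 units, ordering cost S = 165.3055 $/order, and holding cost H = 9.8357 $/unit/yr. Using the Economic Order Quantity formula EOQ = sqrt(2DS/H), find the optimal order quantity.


2*D*S = 2 * 2291.2446 * 165.3055 = 757510.6685
2*D*S/H = 77016.4471
EOQ = sqrt(77016.4471) = 277.5184

277.5184 units


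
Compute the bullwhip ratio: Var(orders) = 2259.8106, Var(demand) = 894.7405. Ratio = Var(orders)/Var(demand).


BW = 2259.8106 / 894.7405 = 2.5257

2.5257


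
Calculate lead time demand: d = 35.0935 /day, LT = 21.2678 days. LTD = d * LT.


LTD = 35.0935 * 21.2678 = 746.3615

746.3615 units


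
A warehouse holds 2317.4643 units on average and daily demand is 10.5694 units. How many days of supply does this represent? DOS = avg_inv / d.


DOS = 2317.4643 / 10.5694 = 219.2617

219.2617 days


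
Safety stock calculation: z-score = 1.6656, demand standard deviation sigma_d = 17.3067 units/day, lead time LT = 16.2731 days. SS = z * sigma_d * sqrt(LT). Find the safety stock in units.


sqrt(LT) = sqrt(16.2731) = 4.0340
SS = 1.6656 * 17.3067 * 4.0340 = 116.2840

116.2840 units


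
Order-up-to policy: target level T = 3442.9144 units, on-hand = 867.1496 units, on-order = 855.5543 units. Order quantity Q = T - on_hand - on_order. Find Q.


Inventory position = OH + OO = 867.1496 + 855.5543 = 1722.7039
Q = 3442.9144 - 1722.7039 = 1720.2105

1720.2105 units


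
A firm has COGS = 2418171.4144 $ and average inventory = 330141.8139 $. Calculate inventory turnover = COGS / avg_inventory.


Turnover = 2418171.4144 / 330141.8139 = 7.3246

7.3246


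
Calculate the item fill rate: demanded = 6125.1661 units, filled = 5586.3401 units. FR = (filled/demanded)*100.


FR = 5586.3401 / 6125.1661 * 100 = 91.2031

91.2031%


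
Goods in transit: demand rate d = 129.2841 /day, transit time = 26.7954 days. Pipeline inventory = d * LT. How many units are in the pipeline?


Pipeline = 129.2841 * 26.7954 = 3464.2192

3464.2192 units


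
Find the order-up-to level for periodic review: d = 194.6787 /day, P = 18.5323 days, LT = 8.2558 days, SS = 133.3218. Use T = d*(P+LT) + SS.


P + LT = 26.7881
d*(P+LT) = 194.6787 * 26.7881 = 5215.0725
T = 5215.0725 + 133.3218 = 5348.3943

5348.3943 units


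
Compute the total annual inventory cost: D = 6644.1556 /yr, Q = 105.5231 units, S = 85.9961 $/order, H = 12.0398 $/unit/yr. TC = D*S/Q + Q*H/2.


Ordering cost = D*S/Q = 5414.6577
Holding cost = Q*H/2 = 635.2385
TC = 5414.6577 + 635.2385 = 6049.8962

6049.8962 $/yr


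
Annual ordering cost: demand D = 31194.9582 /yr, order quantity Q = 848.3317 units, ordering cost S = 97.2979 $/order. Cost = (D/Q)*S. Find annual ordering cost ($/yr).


Number of orders = D/Q = 36.7721
Cost = 36.7721 * 97.2979 = 3577.8504

3577.8504 $/yr


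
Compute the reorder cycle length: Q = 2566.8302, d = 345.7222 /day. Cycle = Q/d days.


Cycle = 2566.8302 / 345.7222 = 7.4245

7.4245 days


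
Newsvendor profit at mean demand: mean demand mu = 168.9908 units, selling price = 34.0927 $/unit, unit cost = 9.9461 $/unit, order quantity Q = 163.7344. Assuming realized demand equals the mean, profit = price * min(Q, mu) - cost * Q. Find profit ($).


Sales at mu = min(163.7344, 168.9908) = 163.7344
Revenue = 34.0927 * 163.7344 = 5582.1478
Total cost = 9.9461 * 163.7344 = 1628.5187
Profit = 5582.1478 - 1628.5187 = 3953.6291

3953.6291 $


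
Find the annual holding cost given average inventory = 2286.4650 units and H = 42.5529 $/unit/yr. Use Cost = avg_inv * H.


Cost = 2286.4650 * 42.5529 = 97295.7165

97295.7165 $/yr


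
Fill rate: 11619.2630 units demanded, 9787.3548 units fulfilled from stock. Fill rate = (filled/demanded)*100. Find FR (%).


FR = 9787.3548 / 11619.2630 * 100 = 84.2339

84.2339%


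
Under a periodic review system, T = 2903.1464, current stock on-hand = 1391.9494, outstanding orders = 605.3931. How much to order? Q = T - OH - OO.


Inventory position = OH + OO = 1391.9494 + 605.3931 = 1997.3425
Q = 2903.1464 - 1997.3425 = 905.8039

905.8039 units


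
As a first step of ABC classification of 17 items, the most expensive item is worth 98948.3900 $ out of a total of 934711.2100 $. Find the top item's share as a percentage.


Top item = 98948.3900
Total = 934711.2100
Percentage = 98948.3900 / 934711.2100 * 100 = 10.5860

10.5860%


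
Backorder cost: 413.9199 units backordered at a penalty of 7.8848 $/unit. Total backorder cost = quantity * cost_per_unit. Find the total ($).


Total = 413.9199 * 7.8848 = 3263.6756

3263.6756 $


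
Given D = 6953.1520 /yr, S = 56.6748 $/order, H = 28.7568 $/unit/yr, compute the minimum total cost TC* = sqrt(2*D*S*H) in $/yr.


2*D*S*H = 22664298.0223
TC* = sqrt(22664298.0223) = 4760.7035

4760.7035 $/yr


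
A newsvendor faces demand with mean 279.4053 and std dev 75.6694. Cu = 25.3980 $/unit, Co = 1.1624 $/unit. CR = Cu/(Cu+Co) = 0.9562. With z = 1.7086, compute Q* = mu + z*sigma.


CR = Cu/(Cu+Co) = 25.3980/(25.3980+1.1624) = 0.9562
z = 1.7086
Q* = 279.4053 + 1.7086 * 75.6694 = 408.6940

408.6940 units


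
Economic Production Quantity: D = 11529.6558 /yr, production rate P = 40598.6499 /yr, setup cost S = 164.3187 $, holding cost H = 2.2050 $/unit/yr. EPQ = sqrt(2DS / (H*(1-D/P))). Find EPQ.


1 - D/P = 1 - 0.2840 = 0.7160
H*(1-D/P) = 1.5788
2DS = 3789076.1050
EPQ = sqrt(2399972.8140) = 1549.1846

1549.1846 units


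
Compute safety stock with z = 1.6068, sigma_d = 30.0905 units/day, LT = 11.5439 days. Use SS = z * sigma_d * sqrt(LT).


sqrt(LT) = sqrt(11.5439) = 3.3976
SS = 1.6068 * 30.0905 * 3.3976 = 164.2735

164.2735 units


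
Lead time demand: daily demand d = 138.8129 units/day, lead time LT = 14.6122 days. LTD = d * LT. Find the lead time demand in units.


LTD = 138.8129 * 14.6122 = 2028.3619

2028.3619 units


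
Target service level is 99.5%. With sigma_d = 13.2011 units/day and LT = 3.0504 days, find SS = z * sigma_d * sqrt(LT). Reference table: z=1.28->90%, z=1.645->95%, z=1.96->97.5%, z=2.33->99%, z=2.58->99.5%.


From the table, SL = 99.5% corresponds to z = 2.58
sqrt(LT) = sqrt(3.0504) = 1.7465
SS = 2.58 * 13.2011 * 1.7465 = 59.4851

59.4851 units


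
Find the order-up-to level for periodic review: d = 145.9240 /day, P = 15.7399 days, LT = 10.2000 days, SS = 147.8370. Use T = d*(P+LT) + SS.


P + LT = 25.9399
d*(P+LT) = 145.9240 * 25.9399 = 3785.2540
T = 3785.2540 + 147.8370 = 3933.0910

3933.0910 units


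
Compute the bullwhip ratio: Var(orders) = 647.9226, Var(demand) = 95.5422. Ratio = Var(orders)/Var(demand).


BW = 647.9226 / 95.5422 = 6.7815

6.7815


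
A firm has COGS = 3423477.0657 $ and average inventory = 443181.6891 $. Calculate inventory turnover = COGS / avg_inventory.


Turnover = 3423477.0657 / 443181.6891 = 7.7248

7.7248


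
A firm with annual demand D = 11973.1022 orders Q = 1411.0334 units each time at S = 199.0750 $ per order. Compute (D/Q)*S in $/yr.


Number of orders = D/Q = 8.4853
Cost = 8.4853 * 199.0750 = 1689.2196

1689.2196 $/yr


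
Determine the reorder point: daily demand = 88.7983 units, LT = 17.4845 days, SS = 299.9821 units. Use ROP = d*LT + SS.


d*LT = 88.7983 * 17.4845 = 1552.5939
ROP = 1552.5939 + 299.9821 = 1852.5760

1852.5760 units


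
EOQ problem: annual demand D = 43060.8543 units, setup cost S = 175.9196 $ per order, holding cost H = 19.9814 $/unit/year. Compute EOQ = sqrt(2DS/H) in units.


2*D*S = 2 * 43060.8543 * 175.9196 = 15150496.5282
2*D*S/H = 758229.9803
EOQ = sqrt(758229.9803) = 870.7640

870.7640 units


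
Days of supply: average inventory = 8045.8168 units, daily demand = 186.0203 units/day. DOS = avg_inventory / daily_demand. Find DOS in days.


DOS = 8045.8168 / 186.0203 = 43.2524

43.2524 days


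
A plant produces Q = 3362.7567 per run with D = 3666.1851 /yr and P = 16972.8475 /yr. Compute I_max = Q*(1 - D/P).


D/P = 0.2160
1 - D/P = 0.7840
I_max = 3362.7567 * 0.7840 = 2636.3913

2636.3913 units


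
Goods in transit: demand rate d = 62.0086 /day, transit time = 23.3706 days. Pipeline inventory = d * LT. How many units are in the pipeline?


Pipeline = 62.0086 * 23.3706 = 1449.1782

1449.1782 units


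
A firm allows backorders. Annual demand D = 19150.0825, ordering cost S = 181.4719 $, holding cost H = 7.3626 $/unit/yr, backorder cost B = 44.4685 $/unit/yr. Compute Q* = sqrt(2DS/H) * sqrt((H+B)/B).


sqrt(2DS/H) = 971.6043
sqrt((H+B)/B) = 1.0796
Q* = 971.6043 * 1.0796 = 1048.9587

1048.9587 units


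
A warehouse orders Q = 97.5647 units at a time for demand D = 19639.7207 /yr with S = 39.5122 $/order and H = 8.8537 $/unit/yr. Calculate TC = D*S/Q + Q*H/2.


Ordering cost = D*S/Q = 7953.7842
Holding cost = Q*H/2 = 431.9043
TC = 7953.7842 + 431.9043 = 8385.6885

8385.6885 $/yr


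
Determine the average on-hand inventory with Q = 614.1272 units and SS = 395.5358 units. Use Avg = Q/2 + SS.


Q/2 = 307.0636
Avg = 307.0636 + 395.5358 = 702.5994

702.5994 units


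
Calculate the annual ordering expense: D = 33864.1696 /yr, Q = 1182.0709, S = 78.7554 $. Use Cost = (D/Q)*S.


Number of orders = D/Q = 28.6482
Cost = 28.6482 * 78.7554 = 2256.1982

2256.1982 $/yr


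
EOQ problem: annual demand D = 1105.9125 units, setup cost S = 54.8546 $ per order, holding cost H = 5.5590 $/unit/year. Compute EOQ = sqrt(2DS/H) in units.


2*D*S = 2 * 1105.9125 * 54.8546 = 121328.7756
2*D*S/H = 21825.6477
EOQ = sqrt(21825.6477) = 147.7351

147.7351 units


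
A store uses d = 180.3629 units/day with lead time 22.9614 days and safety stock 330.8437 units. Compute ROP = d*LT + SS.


d*LT = 180.3629 * 22.9614 = 4141.3847
ROP = 4141.3847 + 330.8437 = 4472.2284

4472.2284 units


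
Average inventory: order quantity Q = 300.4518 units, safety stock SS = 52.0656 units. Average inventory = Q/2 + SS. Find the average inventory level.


Q/2 = 150.2259
Avg = 150.2259 + 52.0656 = 202.2915

202.2915 units


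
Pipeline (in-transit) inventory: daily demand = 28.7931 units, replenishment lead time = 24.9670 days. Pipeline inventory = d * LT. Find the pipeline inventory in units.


Pipeline = 28.7931 * 24.9670 = 718.8773

718.8773 units


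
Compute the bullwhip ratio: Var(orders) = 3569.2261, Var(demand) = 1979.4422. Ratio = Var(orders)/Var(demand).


BW = 3569.2261 / 1979.4422 = 1.8031

1.8031


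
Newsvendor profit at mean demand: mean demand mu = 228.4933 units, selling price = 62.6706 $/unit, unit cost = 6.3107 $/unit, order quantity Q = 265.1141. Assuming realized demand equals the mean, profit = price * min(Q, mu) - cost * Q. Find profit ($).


Sales at mu = min(265.1141, 228.4933) = 228.4933
Revenue = 62.6706 * 228.4933 = 14319.8122
Total cost = 6.3107 * 265.1141 = 1673.0556
Profit = 14319.8122 - 1673.0556 = 12646.7567

12646.7567 $


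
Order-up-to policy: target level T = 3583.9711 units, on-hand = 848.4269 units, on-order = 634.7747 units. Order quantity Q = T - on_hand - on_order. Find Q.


Inventory position = OH + OO = 848.4269 + 634.7747 = 1483.2016
Q = 3583.9711 - 1483.2016 = 2100.7695

2100.7695 units


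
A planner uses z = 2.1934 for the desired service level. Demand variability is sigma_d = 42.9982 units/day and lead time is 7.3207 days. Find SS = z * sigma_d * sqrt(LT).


sqrt(LT) = sqrt(7.3207) = 2.7057
SS = 2.1934 * 42.9982 * 2.7057 = 255.1787

255.1787 units


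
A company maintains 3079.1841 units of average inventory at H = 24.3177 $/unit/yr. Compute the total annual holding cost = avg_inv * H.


Cost = 3079.1841 * 24.3177 = 74878.6752

74878.6752 $/yr


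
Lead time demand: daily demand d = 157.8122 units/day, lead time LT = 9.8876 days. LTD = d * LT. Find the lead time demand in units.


LTD = 157.8122 * 9.8876 = 1560.3839

1560.3839 units


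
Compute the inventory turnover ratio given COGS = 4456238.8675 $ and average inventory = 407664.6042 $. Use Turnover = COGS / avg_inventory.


Turnover = 4456238.8675 / 407664.6042 = 10.9311

10.9311


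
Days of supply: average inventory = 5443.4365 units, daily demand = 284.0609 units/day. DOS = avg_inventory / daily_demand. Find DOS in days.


DOS = 5443.4365 / 284.0609 = 19.1629

19.1629 days


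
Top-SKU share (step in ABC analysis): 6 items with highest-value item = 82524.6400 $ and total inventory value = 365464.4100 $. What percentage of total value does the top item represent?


Top item = 82524.6400
Total = 365464.4100
Percentage = 82524.6400 / 365464.4100 * 100 = 22.5808

22.5808%


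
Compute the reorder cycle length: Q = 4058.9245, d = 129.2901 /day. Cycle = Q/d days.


Cycle = 4058.9245 / 129.2901 = 31.3939

31.3939 days


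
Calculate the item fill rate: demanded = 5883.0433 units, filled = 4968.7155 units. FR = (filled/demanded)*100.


FR = 4968.7155 / 5883.0433 * 100 = 84.4583

84.4583%


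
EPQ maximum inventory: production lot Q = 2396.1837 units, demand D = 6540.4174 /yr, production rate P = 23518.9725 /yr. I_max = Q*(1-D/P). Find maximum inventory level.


D/P = 0.2781
1 - D/P = 0.7219
I_max = 2396.1837 * 0.7219 = 1729.8263

1729.8263 units


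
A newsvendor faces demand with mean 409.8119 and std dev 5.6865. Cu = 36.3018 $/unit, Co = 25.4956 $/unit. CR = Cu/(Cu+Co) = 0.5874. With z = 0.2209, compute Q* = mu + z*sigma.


CR = Cu/(Cu+Co) = 36.3018/(36.3018+25.4956) = 0.5874
z = 0.2209
Q* = 409.8119 + 0.2209 * 5.6865 = 411.0680

411.0680 units


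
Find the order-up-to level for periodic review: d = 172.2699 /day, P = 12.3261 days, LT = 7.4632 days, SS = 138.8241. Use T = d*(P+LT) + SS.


P + LT = 19.7893
d*(P+LT) = 172.2699 * 19.7893 = 3409.1007
T = 3409.1007 + 138.8241 = 3547.9248

3547.9248 units


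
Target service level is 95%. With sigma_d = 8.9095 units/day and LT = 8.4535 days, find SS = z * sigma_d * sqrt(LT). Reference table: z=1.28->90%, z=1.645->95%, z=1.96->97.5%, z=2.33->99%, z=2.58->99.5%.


From the table, SL = 95% corresponds to z = 1.645
sqrt(LT) = sqrt(8.4535) = 2.9075
SS = 1.645 * 8.9095 * 2.9075 = 42.6125

42.6125 units


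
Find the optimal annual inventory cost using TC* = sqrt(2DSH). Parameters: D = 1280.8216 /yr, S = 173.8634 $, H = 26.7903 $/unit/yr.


2*D*S*H = 11931756.5547
TC* = sqrt(11931756.5547) = 3454.2375

3454.2375 $/yr


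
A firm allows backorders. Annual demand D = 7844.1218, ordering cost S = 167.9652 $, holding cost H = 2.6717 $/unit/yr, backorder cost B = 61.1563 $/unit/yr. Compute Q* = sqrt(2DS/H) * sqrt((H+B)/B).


sqrt(2DS/H) = 993.1228
sqrt((H+B)/B) = 1.0216
Q* = 993.1228 * 1.0216 = 1014.5840

1014.5840 units


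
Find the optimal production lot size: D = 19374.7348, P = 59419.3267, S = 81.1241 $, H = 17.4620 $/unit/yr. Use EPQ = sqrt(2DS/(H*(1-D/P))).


1 - D/P = 1 - 0.3261 = 0.6739
H*(1-D/P) = 11.7682
2DS = 3143515.8468
EPQ = sqrt(267119.4577) = 516.8360

516.8360 units


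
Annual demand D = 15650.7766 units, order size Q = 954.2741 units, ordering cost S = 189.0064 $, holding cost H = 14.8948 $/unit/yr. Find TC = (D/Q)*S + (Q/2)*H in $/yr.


Ordering cost = D*S/Q = 3099.8399
Holding cost = Q*H/2 = 7106.8609
TC = 3099.8399 + 7106.8609 = 10206.7008

10206.7008 $/yr


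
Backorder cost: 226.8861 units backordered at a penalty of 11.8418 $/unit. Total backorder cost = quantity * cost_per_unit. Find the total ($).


Total = 226.8861 * 11.8418 = 2686.7398

2686.7398 $


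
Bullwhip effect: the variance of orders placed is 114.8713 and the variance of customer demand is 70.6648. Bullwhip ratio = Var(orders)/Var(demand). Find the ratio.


BW = 114.8713 / 70.6648 = 1.6256

1.6256


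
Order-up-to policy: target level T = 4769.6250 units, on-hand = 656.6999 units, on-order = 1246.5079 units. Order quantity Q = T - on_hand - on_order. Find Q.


Inventory position = OH + OO = 656.6999 + 1246.5079 = 1903.2078
Q = 4769.6250 - 1903.2078 = 2866.4172

2866.4172 units


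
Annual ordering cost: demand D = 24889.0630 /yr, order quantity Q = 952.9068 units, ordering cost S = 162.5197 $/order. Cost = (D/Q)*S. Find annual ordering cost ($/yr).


Number of orders = D/Q = 26.1191
Cost = 26.1191 * 162.5197 = 4244.8674

4244.8674 $/yr


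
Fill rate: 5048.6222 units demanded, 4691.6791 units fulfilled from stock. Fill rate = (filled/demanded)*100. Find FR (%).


FR = 4691.6791 / 5048.6222 * 100 = 92.9299

92.9299%


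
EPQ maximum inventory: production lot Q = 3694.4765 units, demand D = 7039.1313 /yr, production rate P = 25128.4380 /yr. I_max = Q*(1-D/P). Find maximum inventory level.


D/P = 0.2801
1 - D/P = 0.7199
I_max = 3694.4765 * 0.7199 = 2659.5572

2659.5572 units


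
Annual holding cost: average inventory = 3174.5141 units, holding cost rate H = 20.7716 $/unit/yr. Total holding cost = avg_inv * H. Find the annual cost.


Cost = 3174.5141 * 20.7716 = 65939.7371

65939.7371 $/yr


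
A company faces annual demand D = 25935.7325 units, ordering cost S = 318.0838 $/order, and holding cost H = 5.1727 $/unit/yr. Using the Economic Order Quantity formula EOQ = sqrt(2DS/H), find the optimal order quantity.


2*D*S = 2 * 25935.7325 * 318.0838 = 16499472.6988
2*D*S/H = 3189721.5572
EOQ = sqrt(3189721.5572) = 1785.9792

1785.9792 units


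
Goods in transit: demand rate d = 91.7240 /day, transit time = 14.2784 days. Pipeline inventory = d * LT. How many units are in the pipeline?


Pipeline = 91.7240 * 14.2784 = 1309.6720

1309.6720 units


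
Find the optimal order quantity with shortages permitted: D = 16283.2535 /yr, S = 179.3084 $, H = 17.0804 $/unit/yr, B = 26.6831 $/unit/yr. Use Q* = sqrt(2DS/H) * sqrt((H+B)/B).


sqrt(2DS/H) = 584.7051
sqrt((H+B)/B) = 1.2807
Q* = 584.7051 * 1.2807 = 748.8154

748.8154 units


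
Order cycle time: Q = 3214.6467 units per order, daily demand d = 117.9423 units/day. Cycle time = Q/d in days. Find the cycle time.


Cycle = 3214.6467 / 117.9423 = 27.2561

27.2561 days


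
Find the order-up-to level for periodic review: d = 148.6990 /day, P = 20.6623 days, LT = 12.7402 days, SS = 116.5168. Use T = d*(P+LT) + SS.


P + LT = 33.4025
d*(P+LT) = 148.6990 * 33.4025 = 4966.9183
T = 4966.9183 + 116.5168 = 5083.4351

5083.4351 units


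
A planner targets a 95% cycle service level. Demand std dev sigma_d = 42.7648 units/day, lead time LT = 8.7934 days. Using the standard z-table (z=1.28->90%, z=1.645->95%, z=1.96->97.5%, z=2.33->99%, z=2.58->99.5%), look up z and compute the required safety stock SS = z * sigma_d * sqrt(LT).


From the table, SL = 95% corresponds to z = 1.645
sqrt(LT) = sqrt(8.7934) = 2.9654
SS = 1.645 * 42.7648 * 2.9654 = 208.6079

208.6079 units


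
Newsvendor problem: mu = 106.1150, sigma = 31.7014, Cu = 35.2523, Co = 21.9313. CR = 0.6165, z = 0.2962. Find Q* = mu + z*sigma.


CR = Cu/(Cu+Co) = 35.2523/(35.2523+21.9313) = 0.6165
z = 0.2962
Q* = 106.1150 + 0.2962 * 31.7014 = 115.5050

115.5050 units


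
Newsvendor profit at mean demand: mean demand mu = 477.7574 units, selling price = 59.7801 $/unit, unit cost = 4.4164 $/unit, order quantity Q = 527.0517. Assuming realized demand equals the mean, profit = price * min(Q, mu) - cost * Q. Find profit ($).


Sales at mu = min(527.0517, 477.7574) = 477.7574
Revenue = 59.7801 * 477.7574 = 28560.3851
Total cost = 4.4164 * 527.0517 = 2327.6711
Profit = 28560.3851 - 2327.6711 = 26232.7140

26232.7140 $


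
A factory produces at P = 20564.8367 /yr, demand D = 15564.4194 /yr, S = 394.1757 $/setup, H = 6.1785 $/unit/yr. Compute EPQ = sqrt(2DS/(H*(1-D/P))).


1 - D/P = 1 - 0.7568 = 0.2432
H*(1-D/P) = 1.5023
2DS = 12270231.8242
EPQ = sqrt(8167492.2906) = 2857.8825

2857.8825 units


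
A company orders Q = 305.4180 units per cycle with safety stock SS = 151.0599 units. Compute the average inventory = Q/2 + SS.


Q/2 = 152.7090
Avg = 152.7090 + 151.0599 = 303.7689

303.7689 units


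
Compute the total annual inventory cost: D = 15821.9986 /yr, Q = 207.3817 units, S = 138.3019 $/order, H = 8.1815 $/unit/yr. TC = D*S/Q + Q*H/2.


Ordering cost = D*S/Q = 10551.6179
Holding cost = Q*H/2 = 848.3467
TC = 10551.6179 + 848.3467 = 11399.9646

11399.9646 $/yr


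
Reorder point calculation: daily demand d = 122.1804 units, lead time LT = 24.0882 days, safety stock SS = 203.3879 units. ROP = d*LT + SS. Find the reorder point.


d*LT = 122.1804 * 24.0882 = 2943.1059
ROP = 2943.1059 + 203.3879 = 3146.4938

3146.4938 units


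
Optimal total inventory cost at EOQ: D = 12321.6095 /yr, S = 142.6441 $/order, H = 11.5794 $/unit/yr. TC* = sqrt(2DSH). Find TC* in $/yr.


2*D*S*H = 40704020.3044
TC* = sqrt(40704020.3044) = 6379.9702

6379.9702 $/yr


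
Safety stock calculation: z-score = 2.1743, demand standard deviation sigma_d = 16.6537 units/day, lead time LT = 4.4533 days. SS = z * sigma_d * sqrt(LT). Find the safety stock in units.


sqrt(LT) = sqrt(4.4533) = 2.1103
SS = 2.1743 * 16.6537 * 2.1103 = 76.4137

76.4137 units


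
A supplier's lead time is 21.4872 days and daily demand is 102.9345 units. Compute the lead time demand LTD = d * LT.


LTD = 102.9345 * 21.4872 = 2211.7742

2211.7742 units


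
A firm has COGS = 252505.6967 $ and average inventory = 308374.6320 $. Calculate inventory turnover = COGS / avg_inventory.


Turnover = 252505.6967 / 308374.6320 = 0.8188

0.8188


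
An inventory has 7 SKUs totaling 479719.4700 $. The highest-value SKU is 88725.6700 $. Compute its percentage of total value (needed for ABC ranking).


Top item = 88725.6700
Total = 479719.4700
Percentage = 88725.6700 / 479719.4700 * 100 = 18.4953

18.4953%


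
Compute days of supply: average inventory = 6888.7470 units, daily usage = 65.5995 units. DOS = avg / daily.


DOS = 6888.7470 / 65.5995 = 105.0122

105.0122 days


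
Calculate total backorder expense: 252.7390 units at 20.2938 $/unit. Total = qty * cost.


Total = 252.7390 * 20.2938 = 5129.0347

5129.0347 $


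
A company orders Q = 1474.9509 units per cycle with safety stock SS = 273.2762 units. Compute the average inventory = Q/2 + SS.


Q/2 = 737.4755
Avg = 737.4755 + 273.2762 = 1010.7517

1010.7517 units


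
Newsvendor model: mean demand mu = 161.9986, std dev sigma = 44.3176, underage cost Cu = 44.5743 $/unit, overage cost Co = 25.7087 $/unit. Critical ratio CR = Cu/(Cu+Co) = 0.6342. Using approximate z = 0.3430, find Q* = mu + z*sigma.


CR = Cu/(Cu+Co) = 44.5743/(44.5743+25.7087) = 0.6342
z = 0.3430
Q* = 161.9986 + 0.3430 * 44.3176 = 177.1995

177.1995 units


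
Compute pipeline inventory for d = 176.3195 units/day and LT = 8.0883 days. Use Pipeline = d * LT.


Pipeline = 176.3195 * 8.0883 = 1426.1250

1426.1250 units


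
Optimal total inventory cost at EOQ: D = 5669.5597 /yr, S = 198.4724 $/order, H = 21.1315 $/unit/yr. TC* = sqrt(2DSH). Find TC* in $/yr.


2*D*S*H = 47556488.1100
TC* = sqrt(47556488.1100) = 6896.1212

6896.1212 $/yr


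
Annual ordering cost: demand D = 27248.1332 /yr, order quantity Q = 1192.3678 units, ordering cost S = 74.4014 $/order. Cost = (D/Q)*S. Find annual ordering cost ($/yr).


Number of orders = D/Q = 22.8521
Cost = 22.8521 * 74.4014 = 1700.2298

1700.2298 $/yr


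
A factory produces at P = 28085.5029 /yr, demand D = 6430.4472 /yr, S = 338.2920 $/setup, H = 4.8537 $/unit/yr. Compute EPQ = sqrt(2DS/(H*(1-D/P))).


1 - D/P = 1 - 0.2290 = 0.7710
H*(1-D/P) = 3.7424
2DS = 4350737.6884
EPQ = sqrt(1162553.2907) = 1078.2176

1078.2176 units


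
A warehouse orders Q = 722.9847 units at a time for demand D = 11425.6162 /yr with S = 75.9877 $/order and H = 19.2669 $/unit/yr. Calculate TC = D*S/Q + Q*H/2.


Ordering cost = D*S/Q = 1200.8640
Holding cost = Q*H/2 = 6964.8370
TC = 1200.8640 + 6964.8370 = 8165.7010

8165.7010 $/yr


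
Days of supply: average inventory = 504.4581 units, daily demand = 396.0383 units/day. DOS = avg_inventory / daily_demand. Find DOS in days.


DOS = 504.4581 / 396.0383 = 1.2738

1.2738 days


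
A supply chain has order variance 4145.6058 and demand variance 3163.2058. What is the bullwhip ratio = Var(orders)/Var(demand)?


BW = 4145.6058 / 3163.2058 = 1.3106

1.3106


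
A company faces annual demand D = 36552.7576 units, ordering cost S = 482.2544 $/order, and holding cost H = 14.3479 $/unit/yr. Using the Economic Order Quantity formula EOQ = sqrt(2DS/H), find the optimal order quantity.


2*D*S = 2 * 36552.7576 * 482.2544 = 35255456.3695
2*D*S/H = 2457185.8160
EOQ = sqrt(2457185.8160) = 1567.5413

1567.5413 units


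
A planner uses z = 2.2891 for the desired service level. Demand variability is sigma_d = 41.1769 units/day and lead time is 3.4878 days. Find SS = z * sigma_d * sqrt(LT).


sqrt(LT) = sqrt(3.4878) = 1.8676
SS = 2.2891 * 41.1769 * 1.8676 = 176.0330

176.0330 units


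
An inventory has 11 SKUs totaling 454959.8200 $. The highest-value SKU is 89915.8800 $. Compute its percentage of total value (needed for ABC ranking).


Top item = 89915.8800
Total = 454959.8200
Percentage = 89915.8800 / 454959.8200 * 100 = 19.7635

19.7635%


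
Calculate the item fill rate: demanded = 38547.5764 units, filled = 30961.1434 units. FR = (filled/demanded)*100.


FR = 30961.1434 / 38547.5764 * 100 = 80.3193

80.3193%


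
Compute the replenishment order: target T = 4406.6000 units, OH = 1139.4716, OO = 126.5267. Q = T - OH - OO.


Inventory position = OH + OO = 1139.4716 + 126.5267 = 1265.9983
Q = 4406.6000 - 1265.9983 = 3140.6017

3140.6017 units


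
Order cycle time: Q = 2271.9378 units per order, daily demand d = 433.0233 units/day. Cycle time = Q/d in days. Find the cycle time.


Cycle = 2271.9378 / 433.0233 = 5.2467

5.2467 days


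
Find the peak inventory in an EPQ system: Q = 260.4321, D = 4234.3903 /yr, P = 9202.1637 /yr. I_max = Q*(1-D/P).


D/P = 0.4602
1 - D/P = 0.5398
I_max = 260.4321 * 0.5398 = 140.5939

140.5939 units


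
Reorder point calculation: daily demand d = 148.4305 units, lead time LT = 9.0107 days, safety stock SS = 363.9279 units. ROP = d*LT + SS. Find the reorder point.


d*LT = 148.4305 * 9.0107 = 1337.4627
ROP = 1337.4627 + 363.9279 = 1701.3906

1701.3906 units


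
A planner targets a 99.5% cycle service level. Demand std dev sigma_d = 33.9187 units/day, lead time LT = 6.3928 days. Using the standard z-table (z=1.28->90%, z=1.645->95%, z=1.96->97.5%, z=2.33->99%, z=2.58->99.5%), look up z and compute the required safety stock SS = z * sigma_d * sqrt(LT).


From the table, SL = 99.5% corresponds to z = 2.58
sqrt(LT) = sqrt(6.3928) = 2.5284
SS = 2.58 * 33.9187 * 2.5284 = 221.2608

221.2608 units


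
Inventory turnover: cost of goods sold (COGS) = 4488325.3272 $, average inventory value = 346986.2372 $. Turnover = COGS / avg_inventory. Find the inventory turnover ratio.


Turnover = 4488325.3272 / 346986.2372 = 12.9352

12.9352


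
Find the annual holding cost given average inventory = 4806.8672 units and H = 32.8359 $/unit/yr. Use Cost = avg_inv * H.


Cost = 4806.8672 * 32.8359 = 157837.8107

157837.8107 $/yr


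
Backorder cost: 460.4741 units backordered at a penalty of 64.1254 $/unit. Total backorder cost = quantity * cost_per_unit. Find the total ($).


Total = 460.4741 * 64.1254 = 29528.0859

29528.0859 $


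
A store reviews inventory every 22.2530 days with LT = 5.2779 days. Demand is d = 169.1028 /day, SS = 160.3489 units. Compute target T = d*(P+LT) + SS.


P + LT = 27.5309
d*(P+LT) = 169.1028 * 27.5309 = 4655.5523
T = 4655.5523 + 160.3489 = 4815.9012

4815.9012 units


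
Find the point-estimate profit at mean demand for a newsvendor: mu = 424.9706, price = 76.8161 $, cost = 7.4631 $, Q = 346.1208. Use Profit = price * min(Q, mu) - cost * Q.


Sales at mu = min(346.1208, 424.9706) = 346.1208
Revenue = 76.8161 * 346.1208 = 26587.6500
Total cost = 7.4631 * 346.1208 = 2583.1341
Profit = 26587.6500 - 2583.1341 = 24004.5158

24004.5158 $


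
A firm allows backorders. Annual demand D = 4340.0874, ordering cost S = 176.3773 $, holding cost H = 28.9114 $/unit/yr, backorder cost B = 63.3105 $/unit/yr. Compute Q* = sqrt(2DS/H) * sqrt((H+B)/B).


sqrt(2DS/H) = 230.1182
sqrt((H+B)/B) = 1.2069
Q* = 230.1182 * 1.2069 = 277.7347

277.7347 units


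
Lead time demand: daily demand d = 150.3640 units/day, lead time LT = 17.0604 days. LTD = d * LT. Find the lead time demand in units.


LTD = 150.3640 * 17.0604 = 2565.2700

2565.2700 units


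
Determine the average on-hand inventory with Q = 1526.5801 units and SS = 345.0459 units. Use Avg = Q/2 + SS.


Q/2 = 763.2900
Avg = 763.2900 + 345.0459 = 1108.3359

1108.3359 units


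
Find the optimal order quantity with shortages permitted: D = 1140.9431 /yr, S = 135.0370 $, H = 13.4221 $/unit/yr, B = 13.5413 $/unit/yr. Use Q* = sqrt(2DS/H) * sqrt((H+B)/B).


sqrt(2DS/H) = 151.5176
sqrt((H+B)/B) = 1.4111
Q* = 151.5176 * 1.4111 = 213.8062

213.8062 units


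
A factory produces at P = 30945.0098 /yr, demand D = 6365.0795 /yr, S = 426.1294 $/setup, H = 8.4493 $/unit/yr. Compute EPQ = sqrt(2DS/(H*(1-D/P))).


1 - D/P = 1 - 0.2057 = 0.7943
H*(1-D/P) = 6.7114
2DS = 5424695.0166
EPQ = sqrt(808285.1013) = 899.0468

899.0468 units


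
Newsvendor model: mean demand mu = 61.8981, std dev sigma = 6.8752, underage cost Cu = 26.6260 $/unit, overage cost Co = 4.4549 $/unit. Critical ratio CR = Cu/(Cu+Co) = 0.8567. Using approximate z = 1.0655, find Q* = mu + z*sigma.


CR = Cu/(Cu+Co) = 26.6260/(26.6260+4.4549) = 0.8567
z = 1.0655
Q* = 61.8981 + 1.0655 * 6.8752 = 69.2236

69.2236 units


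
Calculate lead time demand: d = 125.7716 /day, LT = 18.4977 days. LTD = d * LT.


LTD = 125.7716 * 18.4977 = 2326.4853

2326.4853 units


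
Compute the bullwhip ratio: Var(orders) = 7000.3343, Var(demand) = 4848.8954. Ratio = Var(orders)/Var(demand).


BW = 7000.3343 / 4848.8954 = 1.4437

1.4437


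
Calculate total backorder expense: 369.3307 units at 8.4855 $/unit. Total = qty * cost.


Total = 369.3307 * 8.4855 = 3133.9557

3133.9557 $


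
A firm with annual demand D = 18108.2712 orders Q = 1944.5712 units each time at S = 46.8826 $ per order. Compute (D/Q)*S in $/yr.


Number of orders = D/Q = 9.3122
Cost = 9.3122 * 46.8826 = 436.5810

436.5810 $/yr


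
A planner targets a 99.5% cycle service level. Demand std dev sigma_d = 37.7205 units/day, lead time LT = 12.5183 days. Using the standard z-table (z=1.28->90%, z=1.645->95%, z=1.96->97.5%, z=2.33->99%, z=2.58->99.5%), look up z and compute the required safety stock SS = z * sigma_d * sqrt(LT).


From the table, SL = 99.5% corresponds to z = 2.58
sqrt(LT) = sqrt(12.5183) = 3.5381
SS = 2.58 * 37.7205 * 3.5381 = 344.3260

344.3260 units


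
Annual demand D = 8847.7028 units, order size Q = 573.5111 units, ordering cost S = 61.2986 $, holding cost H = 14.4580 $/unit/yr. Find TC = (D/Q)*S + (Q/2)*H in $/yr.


Ordering cost = D*S/Q = 945.6692
Holding cost = Q*H/2 = 4145.9117
TC = 945.6692 + 4145.9117 = 5091.5810

5091.5810 $/yr


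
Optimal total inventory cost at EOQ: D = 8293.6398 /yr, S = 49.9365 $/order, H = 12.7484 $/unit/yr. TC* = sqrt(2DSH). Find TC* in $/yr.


2*D*S*H = 10559635.9717
TC* = sqrt(10559635.9717) = 3249.5594

3249.5594 $/yr


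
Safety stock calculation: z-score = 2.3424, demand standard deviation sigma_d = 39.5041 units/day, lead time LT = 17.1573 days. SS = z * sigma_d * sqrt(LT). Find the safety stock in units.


sqrt(LT) = sqrt(17.1573) = 4.1421
SS = 2.3424 * 39.5041 * 4.1421 = 383.2902

383.2902 units


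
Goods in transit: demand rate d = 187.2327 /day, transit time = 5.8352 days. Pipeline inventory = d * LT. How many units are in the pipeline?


Pipeline = 187.2327 * 5.8352 = 1092.5403

1092.5403 units


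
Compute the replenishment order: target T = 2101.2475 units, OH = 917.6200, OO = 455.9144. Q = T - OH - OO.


Inventory position = OH + OO = 917.6200 + 455.9144 = 1373.5344
Q = 2101.2475 - 1373.5344 = 727.7131

727.7131 units


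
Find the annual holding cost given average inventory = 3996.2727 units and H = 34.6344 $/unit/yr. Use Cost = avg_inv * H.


Cost = 3996.2727 * 34.6344 = 138408.5072

138408.5072 $/yr


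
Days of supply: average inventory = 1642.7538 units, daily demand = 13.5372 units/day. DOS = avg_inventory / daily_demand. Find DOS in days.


DOS = 1642.7538 / 13.5372 = 121.3511

121.3511 days
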